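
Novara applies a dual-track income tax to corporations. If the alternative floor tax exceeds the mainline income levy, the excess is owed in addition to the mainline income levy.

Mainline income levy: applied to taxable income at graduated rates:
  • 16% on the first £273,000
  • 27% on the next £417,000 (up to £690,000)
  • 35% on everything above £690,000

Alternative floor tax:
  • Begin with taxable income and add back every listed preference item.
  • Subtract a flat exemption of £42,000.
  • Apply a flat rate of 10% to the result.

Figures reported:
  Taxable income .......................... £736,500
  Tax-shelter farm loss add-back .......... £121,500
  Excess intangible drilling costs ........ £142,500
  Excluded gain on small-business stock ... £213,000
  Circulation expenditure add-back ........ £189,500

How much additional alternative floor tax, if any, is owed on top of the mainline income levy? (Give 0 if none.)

Alternative floor tax:
  Adjusted income: £736,500 + £121,500 + £142,500 + £213,000 + £189,500 = £1,403,000
  Less exemption £42,000 → base £1,361,000
  £1,361,000 × 10% = £136,100

Mainline income levy:
  £273,000 × 16% = £43,680
  £417,000 × 27% = £112,590
  £46,500 × 35% = £16,275
  → £172,545

£136,100 ≤ £172,545, so no add-on is due.

£0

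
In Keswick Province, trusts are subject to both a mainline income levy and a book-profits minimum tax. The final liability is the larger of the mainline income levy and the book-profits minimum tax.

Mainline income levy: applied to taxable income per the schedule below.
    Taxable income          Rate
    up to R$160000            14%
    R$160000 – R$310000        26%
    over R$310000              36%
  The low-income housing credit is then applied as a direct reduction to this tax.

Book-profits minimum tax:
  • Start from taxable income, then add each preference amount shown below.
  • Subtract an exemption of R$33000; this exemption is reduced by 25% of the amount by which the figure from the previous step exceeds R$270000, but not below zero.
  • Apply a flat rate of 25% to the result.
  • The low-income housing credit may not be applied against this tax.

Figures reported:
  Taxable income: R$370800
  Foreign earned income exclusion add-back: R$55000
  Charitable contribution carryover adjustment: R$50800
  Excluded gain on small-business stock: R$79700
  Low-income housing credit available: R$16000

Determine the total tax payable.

Mainline income levy:
  R$160000 × 14% = R$22400
  R$150000 × 26% = R$39000
  R$60800 × 36% = R$21888
  → R$83288
  Less low-income housing credit R$16000 → R$67288

Book-profits minimum tax:
  Adjusted income: R$370800 + R$55000 + R$50800 + R$79700 = R$556300
  Exemption: 25% × (R$556300 − R$270000) = R$71575 ≥ R$33000, so the exemption is fully phased out
  Base: R$556300 − R$0 = R$556300
  R$556300 × 25% = R$139075

R$139075 > R$67288, so the book-profits minimum tax is the binding amount.

R$139075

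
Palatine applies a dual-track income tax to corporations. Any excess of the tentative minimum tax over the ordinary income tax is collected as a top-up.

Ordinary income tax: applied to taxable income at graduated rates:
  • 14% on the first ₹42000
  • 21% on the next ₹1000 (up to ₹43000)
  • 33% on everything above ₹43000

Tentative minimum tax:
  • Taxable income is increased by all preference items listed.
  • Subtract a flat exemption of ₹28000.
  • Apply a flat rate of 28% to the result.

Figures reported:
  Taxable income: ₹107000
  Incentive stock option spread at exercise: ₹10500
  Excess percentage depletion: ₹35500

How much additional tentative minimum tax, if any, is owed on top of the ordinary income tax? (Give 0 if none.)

Tentative minimum tax:
  Adjusted income: ₹107000 + ₹10500 + ₹35500 = ₹153000
  Less exemption ₹28000 → base ₹125000
  ₹125000 × 28% = ₹35000

Ordinary income tax:
  ₹42000 × 14% = ₹5880
  ₹1000 × 21% = ₹210
  ₹64000 × 33% = ₹21120
  → ₹27210

Excess of tentative minimum tax over ordinary income tax: ₹35000 − ₹27210 = ₹7790.

₹7790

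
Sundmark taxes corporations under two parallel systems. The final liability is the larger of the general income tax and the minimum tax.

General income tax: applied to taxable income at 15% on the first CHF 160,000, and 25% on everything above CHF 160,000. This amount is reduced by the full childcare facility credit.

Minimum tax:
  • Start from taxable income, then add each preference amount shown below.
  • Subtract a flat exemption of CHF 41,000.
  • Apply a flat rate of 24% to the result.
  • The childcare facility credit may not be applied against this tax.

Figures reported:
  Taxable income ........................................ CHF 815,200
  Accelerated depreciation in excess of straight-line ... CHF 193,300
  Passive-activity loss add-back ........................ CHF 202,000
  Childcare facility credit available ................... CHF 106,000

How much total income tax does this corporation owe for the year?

Minimum tax:
  Adjusted income: CHF 815,200 + CHF 193,300 + CHF 202,000 = CHF 1,210,500
  Less exemption CHF 41,000 → base CHF 1,169,500
  CHF 1,169,500 × 24% = CHF 280,680

General income tax:
  CHF 160,000 × 15% = CHF 24,000
  CHF 655,200 × 25% = CHF 163,800
  → CHF 187,800
  Less childcare facility credit CHF 106,000 → CHF 81,800

CHF 280,680 > CHF 81,800, so the minimum tax is the binding amount.

CHF 280,680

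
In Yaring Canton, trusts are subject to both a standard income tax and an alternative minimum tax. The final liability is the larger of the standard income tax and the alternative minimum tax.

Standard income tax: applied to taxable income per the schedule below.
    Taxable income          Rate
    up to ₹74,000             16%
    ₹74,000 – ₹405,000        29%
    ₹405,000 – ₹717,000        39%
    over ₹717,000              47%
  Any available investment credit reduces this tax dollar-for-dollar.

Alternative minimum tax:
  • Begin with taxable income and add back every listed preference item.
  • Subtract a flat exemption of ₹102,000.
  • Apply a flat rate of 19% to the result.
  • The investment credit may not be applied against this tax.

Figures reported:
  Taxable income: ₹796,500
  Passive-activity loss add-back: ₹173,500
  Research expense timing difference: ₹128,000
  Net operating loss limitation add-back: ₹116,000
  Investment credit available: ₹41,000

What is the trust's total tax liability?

₹225,875

Standard income tax:
  ₹74,000 × 16% = ₹11,840
  ₹331,000 × 29% = ₹95,990
  ₹312,000 × 39% = ₹121,680
  ₹79,500 × 47% = ₹37,365
  → ₹266,875
  Less investment credit ₹41,000 → ₹225,875

Alternative minimum tax:
  Adjusted income: ₹796,500 + ₹173,500 + ₹128,000 + ₹116,000 = ₹1,214,000
  Less exemption ₹102,000 → base ₹1,112,000
  ₹1,112,000 × 19% = ₹211,280

₹225,875 > ₹211,280, so the standard income tax governs.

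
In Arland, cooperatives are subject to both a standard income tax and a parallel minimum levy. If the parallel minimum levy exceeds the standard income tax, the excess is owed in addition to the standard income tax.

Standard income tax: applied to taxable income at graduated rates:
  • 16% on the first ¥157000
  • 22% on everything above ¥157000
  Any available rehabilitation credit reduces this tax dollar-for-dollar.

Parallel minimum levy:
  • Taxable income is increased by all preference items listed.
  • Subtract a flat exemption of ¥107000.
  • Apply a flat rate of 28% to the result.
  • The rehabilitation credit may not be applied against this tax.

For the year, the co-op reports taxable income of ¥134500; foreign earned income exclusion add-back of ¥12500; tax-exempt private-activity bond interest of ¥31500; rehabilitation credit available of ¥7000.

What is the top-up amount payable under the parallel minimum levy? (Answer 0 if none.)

¥5500

Standard income tax:
  ¥134500 × 16% = ¥21520
  Less rehabilitation credit ¥7000 → ¥14520

Parallel minimum levy:
  Adjusted income: ¥134500 + ¥12500 + ¥31500 = ¥178500
  Less exemption ¥107000 → base ¥71500
  ¥71500 × 28% = ¥20020

Excess of parallel minimum levy over standard income tax: ¥20020 − ¥14520 = ¥5500.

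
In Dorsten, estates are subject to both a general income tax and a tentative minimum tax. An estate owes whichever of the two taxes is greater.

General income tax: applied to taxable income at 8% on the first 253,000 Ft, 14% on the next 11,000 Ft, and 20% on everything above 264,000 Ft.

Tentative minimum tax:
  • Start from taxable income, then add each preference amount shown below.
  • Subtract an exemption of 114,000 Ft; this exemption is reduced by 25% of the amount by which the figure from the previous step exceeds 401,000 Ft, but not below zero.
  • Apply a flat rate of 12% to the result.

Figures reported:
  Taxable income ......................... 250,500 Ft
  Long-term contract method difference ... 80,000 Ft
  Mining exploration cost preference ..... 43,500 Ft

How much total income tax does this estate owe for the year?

31,200 Ft

Tentative minimum tax:
  Adjusted income: 250,500 Ft + 80,000 Ft + 43,500 Ft = 374,000 Ft
  Exemption: 374,000 Ft ≤ 401,000 Ft, so full 114,000 Ft applies
  Base: 374,000 Ft − 114,000 Ft = 260,000 Ft
  260,000 Ft × 12% = 31,200 Ft

General income tax:
  250,500 Ft × 8% = 20,040 Ft

31,200 Ft > 20,040 Ft, so the tentative minimum tax is the binding amount.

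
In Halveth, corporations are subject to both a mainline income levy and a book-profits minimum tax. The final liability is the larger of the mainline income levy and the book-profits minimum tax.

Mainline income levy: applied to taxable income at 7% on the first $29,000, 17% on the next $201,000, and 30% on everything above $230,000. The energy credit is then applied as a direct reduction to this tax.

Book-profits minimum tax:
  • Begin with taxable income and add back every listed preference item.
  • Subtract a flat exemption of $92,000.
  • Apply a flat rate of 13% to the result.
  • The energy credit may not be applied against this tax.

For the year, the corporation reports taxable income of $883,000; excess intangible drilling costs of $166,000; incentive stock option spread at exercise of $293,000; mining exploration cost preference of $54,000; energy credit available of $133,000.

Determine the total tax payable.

$169,520

Book-profits minimum tax:
  Adjusted income: $883,000 + $166,000 + $293,000 + $54,000 = $1,396,000
  Less exemption $92,000 → base $1,304,000
  $1,304,000 × 13% = $169,520

Mainline income levy:
  $29,000 × 7% = $2,030
  $201,000 × 17% = $34,170
  $653,000 × 30% = $195,900
  → $232,100
  Less energy credit $133,000 → $99,100

$169,520 > $99,100, so the book-profits minimum tax is the binding amount.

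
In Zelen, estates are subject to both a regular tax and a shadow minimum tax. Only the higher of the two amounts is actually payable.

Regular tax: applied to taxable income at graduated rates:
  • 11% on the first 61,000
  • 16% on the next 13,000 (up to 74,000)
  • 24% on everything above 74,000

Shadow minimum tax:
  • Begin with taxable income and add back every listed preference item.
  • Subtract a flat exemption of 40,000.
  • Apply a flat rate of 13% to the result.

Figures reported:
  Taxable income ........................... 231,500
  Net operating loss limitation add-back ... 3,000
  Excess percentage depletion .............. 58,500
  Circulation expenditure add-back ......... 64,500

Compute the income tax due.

Regular tax:
  61,000 × 11% = 6,710
  13,000 × 16% = 2,080
  157,500 × 24% = 37,800
  → 46,590

Shadow minimum tax:
  Adjusted income: 231,500 + 3,000 + 58,500 + 64,500 = 357,500
  Less exemption 40,000 → base 317,500
  317,500 × 13% = 41,275

46,590 > 41,275, so the regular tax governs.

46,590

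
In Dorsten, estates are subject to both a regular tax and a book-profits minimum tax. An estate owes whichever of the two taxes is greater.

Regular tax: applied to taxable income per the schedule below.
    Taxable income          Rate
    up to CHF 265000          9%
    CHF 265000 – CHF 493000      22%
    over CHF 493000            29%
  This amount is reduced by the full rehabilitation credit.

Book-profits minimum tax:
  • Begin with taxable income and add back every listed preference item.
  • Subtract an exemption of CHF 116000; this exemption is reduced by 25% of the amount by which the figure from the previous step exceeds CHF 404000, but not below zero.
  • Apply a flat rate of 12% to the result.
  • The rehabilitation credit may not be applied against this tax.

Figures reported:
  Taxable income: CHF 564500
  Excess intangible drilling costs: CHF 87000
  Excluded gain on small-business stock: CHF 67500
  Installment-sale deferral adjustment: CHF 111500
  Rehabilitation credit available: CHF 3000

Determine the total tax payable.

Book-profits minimum tax:
  Adjusted income: CHF 564500 + CHF 87000 + CHF 67500 + CHF 111500 = CHF 830500
  Exemption: CHF 116000 − 25% × (CHF 830500 − CHF 404000) = CHF 116000 − CHF 106625 = CHF 9375
  Base: CHF 830500 − CHF 9375 = CHF 821125
  CHF 821125 × 12% = CHF 98535

Regular tax:
  CHF 265000 × 9% = CHF 23850
  CHF 228000 × 22% = CHF 50160
  CHF 71500 × 29% = CHF 20735
  → CHF 94745
  Less rehabilitation credit CHF 3000 → CHF 91745

CHF 98535 > CHF 91745, so the book-profits minimum tax is the binding amount.

CHF 98535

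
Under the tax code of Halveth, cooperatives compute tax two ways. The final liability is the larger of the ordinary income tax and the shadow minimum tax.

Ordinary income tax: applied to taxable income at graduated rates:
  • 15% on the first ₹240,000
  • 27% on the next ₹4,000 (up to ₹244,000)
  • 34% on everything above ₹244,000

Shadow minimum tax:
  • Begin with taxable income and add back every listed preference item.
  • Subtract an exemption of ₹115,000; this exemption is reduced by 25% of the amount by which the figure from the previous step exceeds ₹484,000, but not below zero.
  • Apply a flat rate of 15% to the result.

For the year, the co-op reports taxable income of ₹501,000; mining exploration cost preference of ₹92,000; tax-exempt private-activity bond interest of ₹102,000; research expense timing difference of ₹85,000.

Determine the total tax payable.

Shadow minimum tax:
  Adjusted income: ₹501,000 + ₹92,000 + ₹102,000 + ₹85,000 = ₹780,000
  Exemption: ₹115,000 − 25% × (₹780,000 − ₹484,000) = ₹115,000 − ₹74,000 = ₹41,000
  Base: ₹780,000 − ₹41,000 = ₹739,000
  ₹739,000 × 15% = ₹110,850

Ordinary income tax:
  ₹240,000 × 15% = ₹36,000
  ₹4,000 × 27% = ₹1,080
  ₹257,000 × 34% = ₹87,380
  → ₹124,460

₹124,460 > ₹110,850, so the ordinary income tax governs.

₹124,460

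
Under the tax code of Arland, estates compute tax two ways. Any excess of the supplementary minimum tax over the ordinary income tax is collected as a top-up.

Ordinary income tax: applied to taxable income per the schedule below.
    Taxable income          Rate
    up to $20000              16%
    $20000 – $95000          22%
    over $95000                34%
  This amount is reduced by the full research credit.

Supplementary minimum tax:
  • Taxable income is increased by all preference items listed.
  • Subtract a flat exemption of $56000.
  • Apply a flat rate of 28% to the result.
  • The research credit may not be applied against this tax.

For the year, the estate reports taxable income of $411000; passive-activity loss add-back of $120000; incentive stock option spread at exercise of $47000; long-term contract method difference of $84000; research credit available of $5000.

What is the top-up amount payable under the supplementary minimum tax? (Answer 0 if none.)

$47540

Supplementary minimum tax:
  Adjusted income: $411000 + $120000 + $47000 + $84000 = $662000
  Less exemption $56000 → base $606000
  $606000 × 28% = $169680

Ordinary income tax:
  $20000 × 16% = $3200
  $75000 × 22% = $16500
  $316000 × 34% = $107440
  → $127140
  Less research credit $5000 → $122140

Excess of supplementary minimum tax over ordinary income tax: $169680 − $122140 = $47540.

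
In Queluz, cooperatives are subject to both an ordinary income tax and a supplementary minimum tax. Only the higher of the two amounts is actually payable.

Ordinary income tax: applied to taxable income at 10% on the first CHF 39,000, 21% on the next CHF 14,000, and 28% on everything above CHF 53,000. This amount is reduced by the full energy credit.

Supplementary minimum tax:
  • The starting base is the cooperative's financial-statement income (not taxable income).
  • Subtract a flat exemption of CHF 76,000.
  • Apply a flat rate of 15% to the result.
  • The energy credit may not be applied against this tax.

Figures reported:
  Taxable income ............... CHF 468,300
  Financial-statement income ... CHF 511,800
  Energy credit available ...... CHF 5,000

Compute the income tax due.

Supplementary minimum tax:
  Base (financial-statement income): CHF 511,800
  Less exemption CHF 76,000 → base CHF 435,800
  CHF 435,800 × 15% = CHF 65,370

Ordinary income tax:
  CHF 39,000 × 10% = CHF 3,900
  CHF 14,000 × 21% = CHF 2,940
  CHF 415,300 × 28% = CHF 116,284
  → CHF 123,124
  Less energy credit CHF 5,000 → CHF 118,124

CHF 118,124 > CHF 65,370, so the ordinary income tax governs.

CHF 118,124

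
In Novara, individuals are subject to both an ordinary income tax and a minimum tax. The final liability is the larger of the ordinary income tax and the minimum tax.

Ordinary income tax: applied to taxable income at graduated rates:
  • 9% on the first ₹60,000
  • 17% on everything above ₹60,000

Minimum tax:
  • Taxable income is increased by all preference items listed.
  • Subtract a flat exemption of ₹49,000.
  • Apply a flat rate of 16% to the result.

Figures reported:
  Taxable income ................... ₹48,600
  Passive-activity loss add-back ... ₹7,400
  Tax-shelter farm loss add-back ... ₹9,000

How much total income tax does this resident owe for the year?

Ordinary income tax:
  ₹48,600 × 9% = ₹4,374

Minimum tax:
  Adjusted income: ₹48,600 + ₹7,400 + ₹9,000 = ₹65,000
  Less exemption ₹49,000 → base ₹16,000
  ₹16,000 × 16% = ₹2,560

₹4,374 > ₹2,560, so the ordinary income tax governs.

₹4,374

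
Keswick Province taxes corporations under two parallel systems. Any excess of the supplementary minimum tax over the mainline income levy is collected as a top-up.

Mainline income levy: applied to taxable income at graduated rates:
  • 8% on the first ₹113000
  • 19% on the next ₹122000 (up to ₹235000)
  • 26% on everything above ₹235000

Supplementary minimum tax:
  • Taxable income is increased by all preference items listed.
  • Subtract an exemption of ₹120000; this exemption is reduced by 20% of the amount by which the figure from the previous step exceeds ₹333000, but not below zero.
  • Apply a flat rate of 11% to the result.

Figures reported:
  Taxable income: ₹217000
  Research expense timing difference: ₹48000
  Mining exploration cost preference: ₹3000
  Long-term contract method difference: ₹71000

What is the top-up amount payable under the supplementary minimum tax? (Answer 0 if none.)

Mainline income levy:
  ₹113000 × 8% = ₹9040
  ₹104000 × 19% = ₹19760
  → ₹28800

Supplementary minimum tax:
  Adjusted income: ₹217000 + ₹48000 + ₹3000 + ₹71000 = ₹339000
  Exemption: ₹120000 − 20% × (₹339000 − ₹333000) = ₹120000 − ₹1200 = ₹118800
  Base: ₹339000 − ₹118800 = ₹220200
  ₹220200 × 11% = ₹24222

₹24222 ≤ ₹28800, so no add-on is due.

₹0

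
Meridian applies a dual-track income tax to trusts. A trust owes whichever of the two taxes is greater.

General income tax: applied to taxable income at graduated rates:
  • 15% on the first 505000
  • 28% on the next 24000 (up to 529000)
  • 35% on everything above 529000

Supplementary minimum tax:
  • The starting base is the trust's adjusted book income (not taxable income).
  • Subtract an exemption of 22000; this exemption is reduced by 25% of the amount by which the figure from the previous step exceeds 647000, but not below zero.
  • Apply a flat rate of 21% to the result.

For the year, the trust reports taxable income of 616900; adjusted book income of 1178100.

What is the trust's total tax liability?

247401

General income tax:
  505000 × 15% = 75750
  24000 × 28% = 6720
  87900 × 35% = 30765
  → 113235

Supplementary minimum tax:
  Base (adjusted book income): 1178100
  Exemption: 25% × (1178100 − 647000) = 132775 ≥ 22000, so the exemption is fully phased out
  Base: 1178100 − 0 = 1178100
  1178100 × 21% = 247401

247401 > 113235, so the supplementary minimum tax is the binding amount.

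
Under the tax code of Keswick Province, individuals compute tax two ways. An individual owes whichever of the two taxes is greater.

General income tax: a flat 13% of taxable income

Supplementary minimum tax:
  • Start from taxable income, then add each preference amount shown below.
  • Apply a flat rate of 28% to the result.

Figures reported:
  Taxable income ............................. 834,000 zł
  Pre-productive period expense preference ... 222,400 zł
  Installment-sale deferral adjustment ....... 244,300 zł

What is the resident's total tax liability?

Supplementary minimum tax:
  Adjusted income: 834,000 zł + 222,400 zł + 244,300 zł = 1,300,700 zł
  1,300,700 zł × 28% = 364,196 zł

General income tax:
  834,000 zł × 13% = 108,420 zł

364,196 zł > 108,420 zł, so the supplementary minimum tax is the binding amount.

364,196 zł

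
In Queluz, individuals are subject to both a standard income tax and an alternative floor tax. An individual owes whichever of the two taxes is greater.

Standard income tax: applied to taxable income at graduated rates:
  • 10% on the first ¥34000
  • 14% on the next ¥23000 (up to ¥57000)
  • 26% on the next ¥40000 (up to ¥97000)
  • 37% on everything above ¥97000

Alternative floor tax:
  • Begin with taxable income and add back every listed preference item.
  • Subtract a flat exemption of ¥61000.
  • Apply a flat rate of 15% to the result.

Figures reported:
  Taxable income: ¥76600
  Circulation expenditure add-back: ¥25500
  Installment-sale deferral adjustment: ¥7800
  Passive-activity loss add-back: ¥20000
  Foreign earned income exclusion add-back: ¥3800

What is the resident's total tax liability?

Alternative floor tax:
  Adjusted income: ¥76600 + ¥25500 + ¥7800 + ¥20000 + ¥3800 = ¥133700
  Less exemption ¥61000 → base ¥72700
  ¥72700 × 15% = ¥10905

Standard income tax:
  ¥34000 × 10% = ¥3400
  ¥23000 × 14% = ¥3220
  ¥19600 × 26% = ¥5096
  → ¥11716

¥11716 > ¥10905, so the standard income tax governs.

¥11716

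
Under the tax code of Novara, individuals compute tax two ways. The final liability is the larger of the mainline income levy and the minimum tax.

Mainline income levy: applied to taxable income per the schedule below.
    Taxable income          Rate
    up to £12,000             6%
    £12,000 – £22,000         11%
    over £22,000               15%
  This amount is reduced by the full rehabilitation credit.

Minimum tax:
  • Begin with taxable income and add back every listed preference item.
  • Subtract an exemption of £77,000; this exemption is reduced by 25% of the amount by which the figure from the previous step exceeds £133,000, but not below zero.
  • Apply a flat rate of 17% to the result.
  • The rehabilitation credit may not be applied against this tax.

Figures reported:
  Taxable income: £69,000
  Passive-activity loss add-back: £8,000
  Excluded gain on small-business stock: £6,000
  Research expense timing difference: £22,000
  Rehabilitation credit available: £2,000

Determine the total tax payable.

Mainline income levy:
  £12,000 × 6% = £720
  £10,000 × 11% = £1,100
  £47,000 × 15% = £7,050
  → £8,870
  Less rehabilitation credit £2,000 → £6,870

Minimum tax:
  Adjusted income: £69,000 + £8,000 + £6,000 + £22,000 = £105,000
  Exemption: £105,000 ≤ £133,000, so full £77,000 applies
  Base: £105,000 − £77,000 = £28,000
  £28,000 × 17% = £4,760

£6,870 > £4,760, so the mainline income levy governs.

£6,870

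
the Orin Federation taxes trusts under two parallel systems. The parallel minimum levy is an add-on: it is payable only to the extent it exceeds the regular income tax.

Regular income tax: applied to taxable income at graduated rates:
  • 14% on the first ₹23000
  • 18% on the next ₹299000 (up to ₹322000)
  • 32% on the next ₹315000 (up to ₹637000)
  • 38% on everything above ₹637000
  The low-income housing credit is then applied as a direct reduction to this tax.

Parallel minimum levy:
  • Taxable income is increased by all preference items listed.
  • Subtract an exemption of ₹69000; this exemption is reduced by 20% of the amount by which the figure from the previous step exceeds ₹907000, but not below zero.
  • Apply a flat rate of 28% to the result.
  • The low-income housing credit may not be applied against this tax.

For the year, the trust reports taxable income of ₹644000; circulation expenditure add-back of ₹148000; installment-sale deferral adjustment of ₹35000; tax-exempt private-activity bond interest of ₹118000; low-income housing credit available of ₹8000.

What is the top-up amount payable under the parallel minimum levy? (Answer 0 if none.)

₹94908

Regular income tax:
  ₹23000 × 14% = ₹3220
  ₹299000 × 18% = ₹53820
  ₹315000 × 32% = ₹100800
  ₹7000 × 38% = ₹2660
  → ₹160500
  Less low-income housing credit ₹8000 → ₹152500

Parallel minimum levy:
  Adjusted income: ₹644000 + ₹148000 + ₹35000 + ₹118000 = ₹945000
  Exemption: ₹69000 − 20% × (₹945000 − ₹907000) = ₹69000 − ₹7600 = ₹61400
  Base: ₹945000 − ₹61400 = ₹883600
  ₹883600 × 28% = ₹247408

Excess of parallel minimum levy over regular income tax: ₹247408 − ₹152500 = ₹94908.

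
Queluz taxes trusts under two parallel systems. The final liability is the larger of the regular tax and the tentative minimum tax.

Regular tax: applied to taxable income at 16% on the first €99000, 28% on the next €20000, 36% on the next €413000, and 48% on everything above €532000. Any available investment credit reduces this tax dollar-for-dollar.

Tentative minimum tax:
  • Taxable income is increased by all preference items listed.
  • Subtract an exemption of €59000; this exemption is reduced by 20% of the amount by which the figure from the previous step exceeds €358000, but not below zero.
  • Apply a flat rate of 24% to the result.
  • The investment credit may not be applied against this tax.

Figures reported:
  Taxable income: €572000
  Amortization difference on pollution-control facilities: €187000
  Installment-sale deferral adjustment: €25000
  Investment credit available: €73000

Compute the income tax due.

€188160

Tentative minimum tax:
  Adjusted income: €572000 + €187000 + €25000 = €784000
  Exemption: 20% × (€784000 − €358000) = €85200 ≥ €59000, so the exemption is fully phased out
  Base: €784000 − €0 = €784000
  €784000 × 24% = €188160

Regular tax:
  €99000 × 16% = €15840
  €20000 × 28% = €5600
  €413000 × 36% = €148680
  €40000 × 48% = €19200
  → €189320
  Less investment credit €73000 → €116320

€188160 > €116320, so the tentative minimum tax is the binding amount.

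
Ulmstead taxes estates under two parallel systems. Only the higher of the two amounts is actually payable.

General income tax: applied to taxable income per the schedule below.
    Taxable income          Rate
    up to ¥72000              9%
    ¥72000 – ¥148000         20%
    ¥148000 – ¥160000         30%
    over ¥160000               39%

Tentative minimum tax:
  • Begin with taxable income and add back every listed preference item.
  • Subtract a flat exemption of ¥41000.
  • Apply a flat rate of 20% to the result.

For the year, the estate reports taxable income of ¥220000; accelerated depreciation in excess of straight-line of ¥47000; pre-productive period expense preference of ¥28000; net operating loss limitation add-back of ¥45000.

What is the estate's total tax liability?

General income tax:
  ¥72000 × 9% = ¥6480
  ¥76000 × 20% = ¥15200
  ¥12000 × 30% = ¥3600
  ¥60000 × 39% = ¥23400
  → ¥48680

Tentative minimum tax:
  Adjusted income: ¥220000 + ¥47000 + ¥28000 + ¥45000 = ¥340000
  Less exemption ¥41000 → base ¥299000
  ¥299000 × 20% = ¥59800

¥59800 > ¥48680, so the tentative minimum tax is the binding amount.

¥59800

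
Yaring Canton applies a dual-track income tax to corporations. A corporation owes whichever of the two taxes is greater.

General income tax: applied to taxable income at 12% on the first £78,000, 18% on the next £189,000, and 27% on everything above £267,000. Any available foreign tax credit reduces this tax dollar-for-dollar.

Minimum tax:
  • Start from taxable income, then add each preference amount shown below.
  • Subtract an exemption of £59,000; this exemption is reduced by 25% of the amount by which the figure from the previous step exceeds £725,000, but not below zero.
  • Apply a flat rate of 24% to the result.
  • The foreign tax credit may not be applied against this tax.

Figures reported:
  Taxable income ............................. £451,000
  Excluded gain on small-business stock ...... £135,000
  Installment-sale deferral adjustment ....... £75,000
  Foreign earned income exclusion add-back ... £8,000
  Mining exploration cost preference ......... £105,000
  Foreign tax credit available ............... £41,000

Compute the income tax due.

General income tax:
  £78,000 × 12% = £9,360
  £189,000 × 18% = £34,020
  £184,000 × 27% = £49,680
  → £93,060
  Less foreign tax credit £41,000 → £52,060

Minimum tax:
  Adjusted income: £451,000 + £135,000 + £75,000 + £8,000 + £105,000 = £774,000
  Exemption: £59,000 − 25% × (£774,000 − £725,000) = £59,000 − £12,250 = £46,750
  Base: £774,000 − £46,750 = £727,250
  £727,250 × 24% = £174,540

£174,540 > £52,060, so the minimum tax is the binding amount.

£174,540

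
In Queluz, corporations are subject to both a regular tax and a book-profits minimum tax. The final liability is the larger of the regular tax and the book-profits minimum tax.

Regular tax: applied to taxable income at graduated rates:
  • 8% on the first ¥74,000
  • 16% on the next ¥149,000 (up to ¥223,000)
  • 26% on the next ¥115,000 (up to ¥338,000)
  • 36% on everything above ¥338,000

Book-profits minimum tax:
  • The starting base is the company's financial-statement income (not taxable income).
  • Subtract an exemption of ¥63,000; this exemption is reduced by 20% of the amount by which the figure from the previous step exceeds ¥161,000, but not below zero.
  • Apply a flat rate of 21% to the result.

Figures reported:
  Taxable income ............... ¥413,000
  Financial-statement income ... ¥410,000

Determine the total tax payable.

¥86,660

Book-profits minimum tax:
  Base (financial-statement income): ¥410,000
  Exemption: ¥63,000 − 20% × (¥410,000 − ¥161,000) = ¥63,000 − ¥49,800 = ¥13,200
  Base: ¥410,000 − ¥13,200 = ¥396,800
  ¥396,800 × 21% = ¥83,328

Regular tax:
  ¥74,000 × 8% = ¥5,920
  ¥149,000 × 16% = ¥23,840
  ¥115,000 × 26% = ¥29,900
  ¥75,000 × 36% = ¥27,000
  → ¥86,660

¥86,660 > ¥83,328, so the regular tax governs.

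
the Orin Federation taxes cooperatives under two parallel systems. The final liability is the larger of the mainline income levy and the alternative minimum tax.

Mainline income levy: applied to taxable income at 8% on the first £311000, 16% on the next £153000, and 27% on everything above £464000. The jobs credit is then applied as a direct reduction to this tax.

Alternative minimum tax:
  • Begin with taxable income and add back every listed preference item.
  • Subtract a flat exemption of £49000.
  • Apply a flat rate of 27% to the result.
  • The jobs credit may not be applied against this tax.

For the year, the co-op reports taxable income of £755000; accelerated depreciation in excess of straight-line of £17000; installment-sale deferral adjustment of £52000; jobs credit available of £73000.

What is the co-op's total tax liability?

Mainline income levy:
  £311000 × 8% = £24880
  £153000 × 16% = £24480
  £291000 × 27% = £78570
  → £127930
  Less jobs credit £73000 → £54930

Alternative minimum tax:
  Adjusted income: £755000 + £17000 + £52000 = £824000
  Less exemption £49000 → base £775000
  £775000 × 27% = £209250

£209250 > £54930, so the alternative minimum tax is the binding amount.

£209250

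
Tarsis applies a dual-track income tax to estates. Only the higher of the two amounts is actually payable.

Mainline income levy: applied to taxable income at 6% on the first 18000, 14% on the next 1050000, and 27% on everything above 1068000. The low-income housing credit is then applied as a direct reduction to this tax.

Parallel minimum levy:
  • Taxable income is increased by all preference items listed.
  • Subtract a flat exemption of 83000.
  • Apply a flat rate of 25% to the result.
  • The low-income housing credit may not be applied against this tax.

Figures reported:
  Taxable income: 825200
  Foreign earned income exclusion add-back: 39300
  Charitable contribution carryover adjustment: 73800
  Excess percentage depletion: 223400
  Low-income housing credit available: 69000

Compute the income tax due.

269675

Parallel minimum levy:
  Adjusted income: 825200 + 39300 + 73800 + 223400 = 1161700
  Less exemption 83000 → base 1078700
  1078700 × 25% = 269675

Mainline income levy:
  18000 × 6% = 1080
  807200 × 14% = 113008
  → 114088
  Less low-income housing credit 69000 → 45088

269675 > 45088, so the parallel minimum levy is the binding amount.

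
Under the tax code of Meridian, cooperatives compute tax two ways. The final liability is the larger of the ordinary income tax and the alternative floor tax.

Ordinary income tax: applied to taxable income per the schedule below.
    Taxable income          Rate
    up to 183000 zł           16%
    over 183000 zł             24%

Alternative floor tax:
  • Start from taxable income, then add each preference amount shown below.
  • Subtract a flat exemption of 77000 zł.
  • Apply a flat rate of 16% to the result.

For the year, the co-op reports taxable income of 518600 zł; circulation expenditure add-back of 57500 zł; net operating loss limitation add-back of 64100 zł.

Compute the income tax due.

Ordinary income tax:
  183000 zł × 16% = 29280 zł
  335600 zł × 24% = 80544 zł
  → 109824 zł

Alternative floor tax:
  Adjusted income: 518600 zł + 57500 zł + 64100 zł = 640200 zł
  Less exemption 77000 zł → base 563200 zł
  563200 zł × 16% = 90112 zł

109824 zł > 90112 zł, so the ordinary income tax governs.

109824 zł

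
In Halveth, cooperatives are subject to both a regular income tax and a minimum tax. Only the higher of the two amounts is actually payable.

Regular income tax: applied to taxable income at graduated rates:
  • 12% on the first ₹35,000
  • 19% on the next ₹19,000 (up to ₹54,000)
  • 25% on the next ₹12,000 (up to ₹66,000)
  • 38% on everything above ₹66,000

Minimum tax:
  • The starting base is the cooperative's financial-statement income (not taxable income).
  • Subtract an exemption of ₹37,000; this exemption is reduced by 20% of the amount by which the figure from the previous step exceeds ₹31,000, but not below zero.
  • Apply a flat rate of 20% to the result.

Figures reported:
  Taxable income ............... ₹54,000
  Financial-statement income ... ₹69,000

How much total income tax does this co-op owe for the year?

₹7,920

Regular income tax:
  ₹35,000 × 12% = ₹4,200
  ₹19,000 × 19% = ₹3,610
  → ₹7,810

Minimum tax:
  Base (financial-statement income): ₹69,000
  Exemption: ₹37,000 − 20% × (₹69,000 − ₹31,000) = ₹37,000 − ₹7,600 = ₹29,400
  Base: ₹69,000 − ₹29,400 = ₹39,600
  ₹39,600 × 20% = ₹7,920

₹7,920 > ₹7,810, so the minimum tax is the binding amount.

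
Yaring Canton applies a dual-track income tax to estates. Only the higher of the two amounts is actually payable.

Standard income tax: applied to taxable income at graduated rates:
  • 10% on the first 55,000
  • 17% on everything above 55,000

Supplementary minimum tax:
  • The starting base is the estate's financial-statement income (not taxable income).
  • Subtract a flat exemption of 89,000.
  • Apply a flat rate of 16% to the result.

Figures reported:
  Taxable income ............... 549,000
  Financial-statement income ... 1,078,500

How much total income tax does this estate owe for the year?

158,320

Standard income tax:
  55,000 × 10% = 5,500
  494,000 × 17% = 83,980
  → 89,480

Supplementary minimum tax:
  Base (financial-statement income): 1,078,500
  Less exemption 89,000 → base 989,500
  989,500 × 16% = 158,320

158,320 > 89,480, so the supplementary minimum tax is the binding amount.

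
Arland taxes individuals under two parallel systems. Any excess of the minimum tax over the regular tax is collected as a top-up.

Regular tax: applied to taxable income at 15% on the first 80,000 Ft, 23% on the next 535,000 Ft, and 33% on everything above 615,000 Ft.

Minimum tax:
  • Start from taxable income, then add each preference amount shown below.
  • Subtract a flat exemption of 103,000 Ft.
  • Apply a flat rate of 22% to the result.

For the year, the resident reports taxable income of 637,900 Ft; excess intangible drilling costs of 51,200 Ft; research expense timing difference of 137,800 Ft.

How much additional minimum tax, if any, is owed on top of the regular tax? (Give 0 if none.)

Regular tax:
  80,000 Ft × 15% = 12,000 Ft
  535,000 Ft × 23% = 123,050 Ft
  22,900 Ft × 33% = 7,557 Ft
  → 142,607 Ft

Minimum tax:
  Adjusted income: 637,900 Ft + 51,200 Ft + 137,800 Ft = 826,900 Ft
  Less exemption 103,000 Ft → base 723,900 Ft
  723,900 Ft × 22% = 159,258 Ft

Excess of minimum tax over regular tax: 159,258 Ft − 142,607 Ft = 16,651 Ft.

16,651 Ft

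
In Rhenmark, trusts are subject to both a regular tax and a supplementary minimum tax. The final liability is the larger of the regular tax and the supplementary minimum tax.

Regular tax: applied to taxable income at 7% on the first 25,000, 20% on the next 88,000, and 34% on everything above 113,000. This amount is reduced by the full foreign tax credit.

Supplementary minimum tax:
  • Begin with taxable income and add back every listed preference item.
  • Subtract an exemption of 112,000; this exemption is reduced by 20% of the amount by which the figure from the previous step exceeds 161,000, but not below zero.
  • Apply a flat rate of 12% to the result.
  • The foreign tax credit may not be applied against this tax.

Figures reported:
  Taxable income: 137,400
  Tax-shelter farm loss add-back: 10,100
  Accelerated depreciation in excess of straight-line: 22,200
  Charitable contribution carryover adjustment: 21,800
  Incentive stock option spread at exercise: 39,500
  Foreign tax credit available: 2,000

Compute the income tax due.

Regular tax:
  25,000 × 7% = 1,750
  88,000 × 20% = 17,600
  24,400 × 34% = 8,296
  → 27,646
  Less foreign tax credit 2,000 → 25,646

Supplementary minimum tax:
  Adjusted income: 137,400 + 10,100 + 22,200 + 21,800 + 39,500 = 231,000
  Exemption: 112,000 − 20% × (231,000 − 161,000) = 112,000 − 14,000 = 98,000
  Base: 231,000 − 98,000 = 133,000
  133,000 × 12% = 15,960

25,646 > 15,960, so the regular tax governs.

25,646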